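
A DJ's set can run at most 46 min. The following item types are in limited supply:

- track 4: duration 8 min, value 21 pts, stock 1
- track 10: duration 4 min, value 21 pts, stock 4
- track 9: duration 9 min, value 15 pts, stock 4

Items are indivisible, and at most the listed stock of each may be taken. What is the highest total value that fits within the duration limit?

Best selections within duration 46 and stock limits:
- 1×track 4 + 4×track 10 + 2×track 9: duration 42, value 135
- 4×track 10 + 3×track 9: duration 43, value 129
- 1×track 4 + 4×track 10 + 1×track 9: duration 33, value 120
Best: 135 pts.

135 pts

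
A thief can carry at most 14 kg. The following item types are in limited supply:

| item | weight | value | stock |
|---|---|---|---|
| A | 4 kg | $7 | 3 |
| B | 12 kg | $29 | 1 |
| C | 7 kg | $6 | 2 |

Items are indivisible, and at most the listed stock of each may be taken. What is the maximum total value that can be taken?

$29

Top feasible selections:
- 1×B: weight 12, value 29
- 3×A: weight 12, value 21
- 2×A: weight 8, value 14
- 1×A + 1×C: weight 11, value 13
Best: $29.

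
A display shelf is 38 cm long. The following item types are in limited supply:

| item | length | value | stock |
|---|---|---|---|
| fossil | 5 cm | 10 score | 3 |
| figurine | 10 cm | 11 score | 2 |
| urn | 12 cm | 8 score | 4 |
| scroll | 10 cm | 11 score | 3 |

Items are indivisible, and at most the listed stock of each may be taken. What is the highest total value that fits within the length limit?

Top feasible selections:
- 3×fossil + 2×scroll: length 35, value 52
- 3×fossil + 1×figurine + 1×scroll: length 35, value 52
Best: 52 score.

52 score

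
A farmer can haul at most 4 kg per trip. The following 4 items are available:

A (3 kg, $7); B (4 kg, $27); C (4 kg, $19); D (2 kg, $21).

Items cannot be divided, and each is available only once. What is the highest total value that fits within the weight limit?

Check high-value combinations within 4 kg:
- B: weight 4, value 27
- D: weight 2, value 21
- C: weight 4, value 19
Best: $27.

$27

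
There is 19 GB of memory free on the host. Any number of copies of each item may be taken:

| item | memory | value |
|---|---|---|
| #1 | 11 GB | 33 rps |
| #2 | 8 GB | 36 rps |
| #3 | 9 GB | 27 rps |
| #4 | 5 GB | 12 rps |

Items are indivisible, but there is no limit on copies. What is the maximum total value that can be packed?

72 rps

Best value-per-unit is #2 at 36/8, and filling with it alone uses memory 2×8=16. No mix of the others beats 2×36 = 72.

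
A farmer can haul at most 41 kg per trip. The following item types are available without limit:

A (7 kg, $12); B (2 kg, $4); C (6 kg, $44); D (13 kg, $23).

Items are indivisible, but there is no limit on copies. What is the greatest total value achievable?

Best value-per-unit is C at 44/6; filling with it alone gives 6×44 = 264.
Optimal mix: 2×B + 6×C → weight 40, value 272.

$272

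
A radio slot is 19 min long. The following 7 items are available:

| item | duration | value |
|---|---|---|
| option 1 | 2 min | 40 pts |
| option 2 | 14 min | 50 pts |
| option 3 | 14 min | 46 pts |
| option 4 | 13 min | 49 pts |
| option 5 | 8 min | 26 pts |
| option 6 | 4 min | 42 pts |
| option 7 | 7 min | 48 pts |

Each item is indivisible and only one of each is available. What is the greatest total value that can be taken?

131 pts

Check high-value combinations within 19 min:
- option 1+option 4+option 6: duration 2+13+4=19, value 40+49+42=131
- option 1+option 6+option 7: duration 2+4+7=13, value 40+42+48=130
- option 5+option 6+option 7: duration 8+4+7=19, value 26+42+48=116
- option 1+option 5+option 7: duration 2+8+7=17, value 40+26+48=114
Best: 131 pts.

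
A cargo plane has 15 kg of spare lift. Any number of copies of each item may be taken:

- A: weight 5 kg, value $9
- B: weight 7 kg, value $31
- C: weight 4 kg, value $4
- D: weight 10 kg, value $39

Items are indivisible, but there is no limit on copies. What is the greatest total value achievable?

$62

Best value-per-unit is B at 31/7, and filling with it alone uses weight 2×7=14. No mix of the others beats 2×31 = 62.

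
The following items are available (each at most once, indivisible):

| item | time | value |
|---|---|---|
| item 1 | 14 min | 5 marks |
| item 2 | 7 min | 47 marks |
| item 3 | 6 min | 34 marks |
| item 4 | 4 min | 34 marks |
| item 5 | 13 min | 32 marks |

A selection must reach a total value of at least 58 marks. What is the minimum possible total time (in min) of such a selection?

Subsets with value ≥ 58, sorted by total time:
- item 3+item 4: time 10, value 68
- item 2+item 4: time 11, value 81
Minimum time: 10 min.

10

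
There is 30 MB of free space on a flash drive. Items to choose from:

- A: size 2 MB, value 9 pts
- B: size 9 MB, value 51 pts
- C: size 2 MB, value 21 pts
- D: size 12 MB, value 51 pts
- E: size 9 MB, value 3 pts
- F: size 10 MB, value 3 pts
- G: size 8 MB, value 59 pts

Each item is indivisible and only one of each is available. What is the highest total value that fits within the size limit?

161 pts

Check high-value combinations within 30 MB:
- B+D+G: size 9+12+8=29, value 51+51+59=161
- A+B+C+E+G: size 2+9+2+9+8=30, value 9+51+21+3+59=143
- A+B+C+G: size 2+9+2+8=21, value 9+51+21+59=140
- A+C+D+G: size 2+2+12+8=24, value 9+21+51+59=140
- B+C+E+G: size 9+2+9+8=28, value 51+21+3+59=134
Best: 161 pts.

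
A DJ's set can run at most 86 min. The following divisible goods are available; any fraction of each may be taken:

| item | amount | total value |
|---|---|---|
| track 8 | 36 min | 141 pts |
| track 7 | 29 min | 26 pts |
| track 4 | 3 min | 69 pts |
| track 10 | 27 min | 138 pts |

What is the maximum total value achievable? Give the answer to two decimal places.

365.93

Take in order of value per unit:
- track 4 (69/3 per unit): all 3 → value 69, running total 69.00
- track 10 (138/27 per unit): all 27 → value 138, running total 207.00
- track 8 (141/36 per unit): all 36 → value 141, running total 348.00
- track 7 (26/29 per unit): 20 of 29 → value 20×26/29 = 17.9310, running total 365.93
Total 365.93.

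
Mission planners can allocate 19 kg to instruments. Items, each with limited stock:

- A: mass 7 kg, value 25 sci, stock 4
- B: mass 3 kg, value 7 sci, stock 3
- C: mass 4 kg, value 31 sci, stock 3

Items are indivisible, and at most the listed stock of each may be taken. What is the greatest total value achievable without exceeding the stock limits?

118 sci

Best selections within mass 19 and stock limits:
- 1×A + 3×C: mass 19, value 118
- 2×B + 3×C: mass 18, value 107
Best: 118 sci.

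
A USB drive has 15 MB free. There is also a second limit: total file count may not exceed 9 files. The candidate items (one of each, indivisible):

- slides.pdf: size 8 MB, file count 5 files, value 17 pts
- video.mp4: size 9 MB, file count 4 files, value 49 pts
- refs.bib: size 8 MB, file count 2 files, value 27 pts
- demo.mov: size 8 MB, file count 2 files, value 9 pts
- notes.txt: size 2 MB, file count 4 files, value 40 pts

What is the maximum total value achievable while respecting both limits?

Feasible sets respecting both limits:
- video.mp4+notes.txt: size 11, file count 8, value 89
- refs.bib+notes.txt: size 10, file count 6, value 67
- slides.pdf+notes.txt: size 10, file count 9, value 57
- video.mp4: size 9, file count 4, value 49
Best: 89 pts.

89 pts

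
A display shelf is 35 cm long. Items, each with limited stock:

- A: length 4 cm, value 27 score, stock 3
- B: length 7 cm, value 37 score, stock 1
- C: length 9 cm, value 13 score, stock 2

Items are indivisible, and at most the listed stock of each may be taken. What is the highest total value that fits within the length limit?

Best selections within length 35 and stock limits:
- 3×A + 1×B + 1×C: length 28, value 131
- 3×A + 1×B: length 19, value 118
Best: 131 score.

131 score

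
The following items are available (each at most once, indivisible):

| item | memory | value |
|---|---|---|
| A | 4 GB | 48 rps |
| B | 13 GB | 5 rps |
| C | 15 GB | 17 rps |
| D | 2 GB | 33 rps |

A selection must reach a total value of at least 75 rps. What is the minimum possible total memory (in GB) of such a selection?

6

Subsets with value ≥ 75, sorted by total memory:
- A+D: memory 6, value 81
- A+B+D: memory 19, value 86
- A+C+D: memory 21, value 98
- A+B+C+D: memory 34, value 103
Minimum memory: 6 GB.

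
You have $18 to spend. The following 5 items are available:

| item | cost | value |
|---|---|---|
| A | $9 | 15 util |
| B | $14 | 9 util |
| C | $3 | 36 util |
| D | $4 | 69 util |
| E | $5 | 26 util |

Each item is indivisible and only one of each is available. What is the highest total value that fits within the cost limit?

131 util

This is a 0/1 knapsack; check combinations near the capacity.
- C+D+E: cost 3+4+5=12, value 36+69+26=131
- A+C+D: cost 9+3+4=16, value 15+36+69=120
- A+D+E: cost 9+4+5=18, value 15+69+26=110
- C+D: cost 3+4=7, value 36+69=105
- D+E: cost 4+5=9, value 69+26=95
Best: 131 util.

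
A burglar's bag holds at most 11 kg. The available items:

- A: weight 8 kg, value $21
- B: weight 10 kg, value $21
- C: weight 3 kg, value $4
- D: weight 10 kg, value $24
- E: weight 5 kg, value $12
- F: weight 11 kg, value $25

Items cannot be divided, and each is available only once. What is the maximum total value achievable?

$25

Check high-value combinations within 11 kg:
- A+C: weight 8+3=11, value 21+4=25
- F: weight 11, value 25
- D: weight 10, value 24
- A: weight 8, value 21
- B: weight 10, value 21
Best: $25.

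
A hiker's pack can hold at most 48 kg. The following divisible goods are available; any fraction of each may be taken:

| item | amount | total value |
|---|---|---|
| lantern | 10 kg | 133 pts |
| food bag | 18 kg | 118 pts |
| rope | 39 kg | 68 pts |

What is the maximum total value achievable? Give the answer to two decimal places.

285.87

Take in order of value per unit:
- lantern (133/10 per unit): all 10 → value 133, running total 133.00
- food bag (118/18 per unit): all 18 → value 118, running total 251.00
- rope (68/39 per unit): 20 of 39 → value 20×68/39 = 34.8718, running total 285.87
Total 285.87.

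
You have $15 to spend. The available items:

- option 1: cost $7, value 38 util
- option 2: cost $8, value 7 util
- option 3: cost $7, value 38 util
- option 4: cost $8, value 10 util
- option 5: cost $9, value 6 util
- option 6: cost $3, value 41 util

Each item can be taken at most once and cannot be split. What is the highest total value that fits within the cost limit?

Check high-value combinations within $15:
- option 1+option 6: cost 7+3=10, value 38+41=79
- option 3+option 6: cost 7+3=10, value 38+41=79
- option 1+option 3: cost 7+7=14, value 38+38=76
Best: 79 util.

79 util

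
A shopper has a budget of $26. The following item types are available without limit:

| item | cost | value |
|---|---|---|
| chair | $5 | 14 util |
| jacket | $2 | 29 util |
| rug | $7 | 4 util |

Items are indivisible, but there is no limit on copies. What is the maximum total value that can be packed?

Best value-per-unit is jacket at 29/2, and filling with it alone uses cost 13×2=26. No mix of the others beats 13×29 = 377.

377 util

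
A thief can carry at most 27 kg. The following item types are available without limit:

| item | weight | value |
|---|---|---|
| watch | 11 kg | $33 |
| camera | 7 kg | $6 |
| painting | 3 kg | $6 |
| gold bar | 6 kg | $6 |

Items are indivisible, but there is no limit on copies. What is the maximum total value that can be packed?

$72

Best value-per-unit is watch at 33/11; filling with it alone gives 2×33 = 66.
Optimal mix: 2×watch + 1×painting → weight 25, value 72.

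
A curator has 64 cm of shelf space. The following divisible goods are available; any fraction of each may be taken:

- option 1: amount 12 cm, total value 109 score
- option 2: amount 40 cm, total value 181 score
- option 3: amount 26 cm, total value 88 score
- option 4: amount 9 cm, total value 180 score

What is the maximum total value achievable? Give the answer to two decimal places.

480.15

Take in order of value per unit:
- option 4 (180/9 per unit): all 9 → value 180, running total 180.00
- option 1 (109/12 per unit): all 12 → value 109, running total 289.00
- option 2 (181/40 per unit): all 40 → value 181, running total 470.00
- option 3 (88/26 per unit): 3 of 26 → value 3×88/26 = 10.1538, running total 480.15
Total 480.15.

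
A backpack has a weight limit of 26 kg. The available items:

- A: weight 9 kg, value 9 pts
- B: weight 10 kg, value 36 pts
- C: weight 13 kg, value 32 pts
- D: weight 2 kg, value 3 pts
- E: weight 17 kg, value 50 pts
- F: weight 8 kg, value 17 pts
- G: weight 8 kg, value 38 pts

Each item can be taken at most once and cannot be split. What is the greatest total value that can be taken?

91 pts

Check high-value combinations within 26 kg:
- B+F+G: weight 10+8+8=26, value 36+17+38=91
- E+G: weight 17+8=25, value 50+38=88
- B+D+G: weight 10+2+8=20, value 36+3+38=77
Best: 91 pts.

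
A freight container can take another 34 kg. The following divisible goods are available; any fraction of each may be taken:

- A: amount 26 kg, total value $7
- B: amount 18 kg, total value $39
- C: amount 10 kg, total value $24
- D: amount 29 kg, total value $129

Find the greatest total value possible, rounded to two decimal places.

141.00

Take in order of value per unit:
- D (129/29 per unit): all 29 → value 129, running total 129.00
- C (24/10 per unit): 5 of 10 → value 5×24/10 = 12.0000, running total 141.00
Total 141.00.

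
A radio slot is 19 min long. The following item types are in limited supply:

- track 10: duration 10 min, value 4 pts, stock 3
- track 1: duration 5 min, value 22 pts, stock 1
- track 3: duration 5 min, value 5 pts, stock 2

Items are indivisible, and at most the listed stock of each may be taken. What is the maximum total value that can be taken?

32 pts

Best selections within duration 19 and stock limits:
- 1×track 1 + 2×track 3: duration 15, value 32
- 1×track 1 + 1×track 3: duration 10, value 27
- 1×track 10 + 1×track 1: duration 15, value 26
Best: 32 pts.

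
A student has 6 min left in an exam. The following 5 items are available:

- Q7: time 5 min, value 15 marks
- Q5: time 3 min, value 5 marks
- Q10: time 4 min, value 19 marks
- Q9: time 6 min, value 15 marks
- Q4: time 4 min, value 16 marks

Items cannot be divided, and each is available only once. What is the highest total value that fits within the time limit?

Check high-value combinations within 6 min:
- Q10: time 4, value 19
- Q4: time 4, value 16
- Q7: time 5, value 15
- Q9: time 6, value 15
- Q5: time 3, value 5
Best: 19 marks.

19 marks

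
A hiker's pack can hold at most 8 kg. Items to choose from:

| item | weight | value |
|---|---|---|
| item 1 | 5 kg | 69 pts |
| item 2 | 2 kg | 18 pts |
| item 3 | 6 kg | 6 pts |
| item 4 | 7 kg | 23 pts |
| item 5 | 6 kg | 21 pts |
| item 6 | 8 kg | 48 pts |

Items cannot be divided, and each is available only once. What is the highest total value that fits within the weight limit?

Check high-value combinations within 8 kg:
- item 1+item 2: weight 5+2=7, value 69+18=87
- item 1: weight 5, value 69
- item 6: weight 8, value 48
Best: 87 pts.

87 pts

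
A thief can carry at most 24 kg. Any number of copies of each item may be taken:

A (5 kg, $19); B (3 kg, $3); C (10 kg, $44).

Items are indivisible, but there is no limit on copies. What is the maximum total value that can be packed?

Best value-per-unit is C at 44/10; filling with it alone gives 2×44 = 88.
Optimal mix: 1×B + 2×C → weight 23, value 91.

$91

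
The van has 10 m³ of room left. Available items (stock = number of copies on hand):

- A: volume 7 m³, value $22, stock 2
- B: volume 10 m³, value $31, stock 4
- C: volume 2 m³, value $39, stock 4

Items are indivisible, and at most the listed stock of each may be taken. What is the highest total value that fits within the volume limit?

$156

Top feasible selections:
- 4×C: volume 8, value 156
- 3×C: volume 6, value 117
- 2×C: volume 4, value 78
Best: $156.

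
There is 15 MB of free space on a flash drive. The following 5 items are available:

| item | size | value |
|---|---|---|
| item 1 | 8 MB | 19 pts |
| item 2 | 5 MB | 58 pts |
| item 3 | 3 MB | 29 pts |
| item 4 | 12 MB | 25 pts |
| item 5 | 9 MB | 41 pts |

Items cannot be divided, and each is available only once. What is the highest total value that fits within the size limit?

99 pts

Check high-value combinations within 15 MB:
- item 2+item 5: size 5+9=14, value 58+41=99
- item 2+item 3: size 5+3=8, value 58+29=87
- item 1+item 2: size 8+5=13, value 19+58=77
Best: 99 pts.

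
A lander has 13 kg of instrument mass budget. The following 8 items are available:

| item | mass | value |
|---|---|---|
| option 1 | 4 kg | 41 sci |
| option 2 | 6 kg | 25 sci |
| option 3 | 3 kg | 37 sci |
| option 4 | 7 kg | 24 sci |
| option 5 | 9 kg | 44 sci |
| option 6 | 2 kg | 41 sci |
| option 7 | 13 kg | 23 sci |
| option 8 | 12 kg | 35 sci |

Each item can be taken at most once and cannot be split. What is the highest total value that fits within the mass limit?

Check high-value combinations within 13 kg:
- option 1+option 3+option 6: mass 4+3+2=9, value 41+37+41=119
- option 1+option 2+option 6: mass 4+6+2=12, value 41+25+41=107
- option 1+option 4+option 6: mass 4+7+2=13, value 41+24+41=106
Best: 119 sci.

119 sci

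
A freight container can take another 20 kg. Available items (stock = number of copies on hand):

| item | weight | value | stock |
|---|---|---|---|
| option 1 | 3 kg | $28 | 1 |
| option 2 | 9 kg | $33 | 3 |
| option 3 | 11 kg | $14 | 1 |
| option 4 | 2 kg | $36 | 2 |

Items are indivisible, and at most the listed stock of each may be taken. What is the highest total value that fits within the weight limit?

$133

Top feasible selections:
- 1×option 1 + 1×option 2 + 2×option 4: weight 16, value 133
- 1×option 1 + 1×option 3 + 2×option 4: weight 18, value 114
- 1×option 2 + 2×option 4: weight 13, value 105
Best: $133.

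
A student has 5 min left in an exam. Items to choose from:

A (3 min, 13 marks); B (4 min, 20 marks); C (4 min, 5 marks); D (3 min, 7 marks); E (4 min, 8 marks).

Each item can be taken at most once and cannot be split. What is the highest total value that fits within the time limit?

20 marks

This is a 0/1 knapsack; check combinations near the capacity.
- B: time 4, value 20
- A: time 3, value 13
- E: time 4, value 8
- D: time 3, value 7
- C: time 4, value 5
Best: 20 marks.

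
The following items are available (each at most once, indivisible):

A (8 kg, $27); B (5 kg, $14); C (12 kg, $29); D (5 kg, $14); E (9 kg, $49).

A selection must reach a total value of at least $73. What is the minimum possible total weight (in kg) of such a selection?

Subsets with value ≥ 73, sorted by total weight:
- A+E: weight 17, value 76
- B+D+E: weight 19, value 77
- C+E: weight 21, value 78
- A+B+E: weight 22, value 90
Minimum weight: 17 kg.

17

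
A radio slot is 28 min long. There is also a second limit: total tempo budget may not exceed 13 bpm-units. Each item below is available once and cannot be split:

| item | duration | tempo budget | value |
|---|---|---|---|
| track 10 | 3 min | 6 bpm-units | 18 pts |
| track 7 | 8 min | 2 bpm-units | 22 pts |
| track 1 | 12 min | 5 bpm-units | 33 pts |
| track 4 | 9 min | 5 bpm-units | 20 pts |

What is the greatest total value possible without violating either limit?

Feasible sets respecting both limits:
- track 10+track 7+track 1: duration 23, tempo budget 13, value 73
- track 10+track 7+track 4: duration 20, tempo budget 13, value 60
- track 7+track 1: duration 20, tempo budget 7, value 55
Best: 73 pts.

73 pts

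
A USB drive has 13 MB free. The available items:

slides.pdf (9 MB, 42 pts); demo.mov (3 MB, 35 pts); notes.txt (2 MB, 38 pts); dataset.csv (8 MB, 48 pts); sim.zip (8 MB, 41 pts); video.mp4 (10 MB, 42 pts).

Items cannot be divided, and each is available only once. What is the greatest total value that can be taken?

Check high-value combinations within 13 MB:
- demo.mov+notes.txt+dataset.csv: size 3+2+8=13, value 35+38+48=121
- demo.mov+notes.txt+sim.zip: size 3+2+8=13, value 35+38+41=114
- notes.txt+dataset.csv: size 2+8=10, value 38+48=86
Best: 121 pts.

121 pts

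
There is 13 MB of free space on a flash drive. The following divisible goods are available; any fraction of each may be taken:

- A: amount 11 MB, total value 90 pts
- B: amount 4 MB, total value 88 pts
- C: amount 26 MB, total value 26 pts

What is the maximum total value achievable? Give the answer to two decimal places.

161.64

Take in order of value per unit:
- B (88/4 per unit): all 4 → value 88, running total 88.00
- A (90/11 per unit): 9 of 11 → value 9×90/11 = 73.6364, running total 161.64
Total 161.64.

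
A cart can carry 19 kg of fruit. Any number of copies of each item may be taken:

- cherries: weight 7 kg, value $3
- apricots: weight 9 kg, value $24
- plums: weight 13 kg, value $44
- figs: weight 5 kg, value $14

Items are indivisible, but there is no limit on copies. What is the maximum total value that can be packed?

$58

Best value-per-unit is plums at 44/13; filling with it alone gives 1×44 = 44.
Optimal mix: 1×plums + 1×figs → weight 18, value 58.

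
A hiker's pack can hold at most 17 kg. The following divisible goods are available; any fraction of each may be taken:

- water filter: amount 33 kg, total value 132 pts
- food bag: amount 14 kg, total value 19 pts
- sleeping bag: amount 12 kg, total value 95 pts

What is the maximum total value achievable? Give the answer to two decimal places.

Take in order of value per unit:
- sleeping bag (95/12 per unit): all 12 → value 95, running total 95.00
- water filter (132/33 per unit): 5 of 33 → value 5×132/33 = 20.0000, running total 115.00
Total 115.00.

115.00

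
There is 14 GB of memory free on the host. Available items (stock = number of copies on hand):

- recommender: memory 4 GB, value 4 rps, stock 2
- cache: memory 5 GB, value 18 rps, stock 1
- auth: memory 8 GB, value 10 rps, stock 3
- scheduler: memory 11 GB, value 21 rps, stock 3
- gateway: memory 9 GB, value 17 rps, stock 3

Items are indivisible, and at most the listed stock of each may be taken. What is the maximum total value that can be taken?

Best selections within memory 14 and stock limits:
- 1×cache + 1×gateway: memory 14, value 35
- 1×cache + 1×auth: memory 13, value 28
- 2×recommender + 1×cache: memory 13, value 26
Best: 35 rps.

35 rps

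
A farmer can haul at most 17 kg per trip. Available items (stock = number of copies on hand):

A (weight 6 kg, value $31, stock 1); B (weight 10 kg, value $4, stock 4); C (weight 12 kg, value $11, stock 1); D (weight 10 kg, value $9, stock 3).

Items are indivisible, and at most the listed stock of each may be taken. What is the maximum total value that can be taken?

$40

Top feasible selections:
- 1×A + 1×D: weight 16, value 40
- 1×A + 1×B: weight 16, value 35
- 1×A: weight 6, value 31
- 1×C: weight 12, value 11
Best: $40.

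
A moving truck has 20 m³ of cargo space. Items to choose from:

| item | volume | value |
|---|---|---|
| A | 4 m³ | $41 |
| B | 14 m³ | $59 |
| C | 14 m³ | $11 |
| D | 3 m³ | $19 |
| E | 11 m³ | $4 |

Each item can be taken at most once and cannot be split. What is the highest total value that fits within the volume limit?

Check high-value combinations within 20 m³:
- A+B: volume 4+14=18, value 41+59=100
- B+D: volume 14+3=17, value 59+19=78
- A+D+E: volume 4+3+11=18, value 41+19+4=64
- A+D: volume 4+3=7, value 41+19=60
Best: $100.

$100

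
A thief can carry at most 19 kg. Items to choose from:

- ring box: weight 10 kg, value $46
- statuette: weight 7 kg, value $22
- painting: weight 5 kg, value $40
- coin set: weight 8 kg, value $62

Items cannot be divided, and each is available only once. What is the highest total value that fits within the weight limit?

$108

This is a 0/1 knapsack; check combinations near the capacity.
- ring box+coin set: weight 10+8=18, value 46+62=108
- painting+coin set: weight 5+8=13, value 40+62=102
- ring box+painting: weight 10+5=15, value 46+40=86
- statuette+coin set: weight 7+8=15, value 22+62=84
Best: $108.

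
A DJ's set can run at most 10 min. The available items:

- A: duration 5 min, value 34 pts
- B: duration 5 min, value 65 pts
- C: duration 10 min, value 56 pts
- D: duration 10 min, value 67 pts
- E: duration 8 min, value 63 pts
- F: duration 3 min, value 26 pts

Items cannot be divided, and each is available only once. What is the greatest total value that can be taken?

This is a 0/1 knapsack; check combinations near the capacity.
- A+B: duration 5+5=10, value 34+65=99
- B+F: duration 5+3=8, value 65+26=91
- D: duration 10, value 67
Best: 99 pts.

99 pts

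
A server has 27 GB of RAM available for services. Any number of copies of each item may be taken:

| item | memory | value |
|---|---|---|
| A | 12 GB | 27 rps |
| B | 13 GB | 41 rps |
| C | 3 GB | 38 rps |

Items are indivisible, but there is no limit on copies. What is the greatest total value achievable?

342 rps

Best value-per-unit is C at 38/3, and filling with it alone uses memory 9×3=27. No mix of the others beats 9×38 = 342.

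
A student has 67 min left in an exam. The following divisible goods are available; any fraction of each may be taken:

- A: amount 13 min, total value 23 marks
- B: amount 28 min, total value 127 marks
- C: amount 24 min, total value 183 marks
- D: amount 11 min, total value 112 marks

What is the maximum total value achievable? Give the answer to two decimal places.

429.08

Take in order of value per unit:
- D (112/11 per unit): all 11 → value 112, running total 112.00
- C (183/24 per unit): all 24 → value 183, running total 295.00
- B (127/28 per unit): all 28 → value 127, running total 422.00
- A (23/13 per unit): 4 of 13 → value 4×23/13 = 7.0769, running total 429.08
Total 429.08.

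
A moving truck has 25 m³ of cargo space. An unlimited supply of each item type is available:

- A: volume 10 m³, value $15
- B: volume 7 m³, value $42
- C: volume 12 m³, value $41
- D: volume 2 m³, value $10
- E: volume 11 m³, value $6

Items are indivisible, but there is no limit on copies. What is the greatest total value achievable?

$146

Best value-per-unit is B at 42/7; filling with it alone gives 3×42 = 126.
Optimal mix: 3×B + 2×D → volume 25, value 146.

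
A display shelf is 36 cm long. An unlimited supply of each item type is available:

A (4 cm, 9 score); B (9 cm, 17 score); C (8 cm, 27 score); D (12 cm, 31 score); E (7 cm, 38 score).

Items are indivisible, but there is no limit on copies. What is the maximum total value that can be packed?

190 score

Best value-per-unit is E at 38/7, and filling with it alone uses length 5×7=35. No mix of the others beats 5×38 = 190.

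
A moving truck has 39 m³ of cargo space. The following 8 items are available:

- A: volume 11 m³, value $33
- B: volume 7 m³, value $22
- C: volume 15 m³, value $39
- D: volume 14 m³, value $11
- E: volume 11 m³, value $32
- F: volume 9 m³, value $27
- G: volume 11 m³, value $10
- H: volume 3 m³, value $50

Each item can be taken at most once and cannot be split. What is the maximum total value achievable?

Check high-value combinations within 39 m³:
- A+C+F+H: volume 11+15+9+3=38, value 33+39+27+50=149
- C+E+F+H: volume 15+11+9+3=38, value 39+32+27+50=148
- A+B+C+H: volume 11+7+15+3=36, value 33+22+39+50=144
- B+C+E+H: volume 7+15+11+3=36, value 22+39+32+50=143
Best: $149.

$149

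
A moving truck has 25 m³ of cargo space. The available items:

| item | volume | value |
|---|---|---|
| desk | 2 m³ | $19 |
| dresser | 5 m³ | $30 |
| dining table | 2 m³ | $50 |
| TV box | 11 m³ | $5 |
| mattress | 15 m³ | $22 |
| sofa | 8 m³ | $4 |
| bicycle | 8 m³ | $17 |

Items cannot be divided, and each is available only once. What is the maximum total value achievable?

$121

Check high-value combinations within 25 m³:
- desk+dresser+dining table+mattress: volume 2+5+2+15=24, value 19+30+50+22=121
- desk+dresser+dining table+sofa+bicycle: volume 2+5+2+8+8=25, value 19+30+50+4+17=120
- desk+dresser+dining table+bicycle: volume 2+5+2+8=17, value 19+30+50+17=116
Best: $121.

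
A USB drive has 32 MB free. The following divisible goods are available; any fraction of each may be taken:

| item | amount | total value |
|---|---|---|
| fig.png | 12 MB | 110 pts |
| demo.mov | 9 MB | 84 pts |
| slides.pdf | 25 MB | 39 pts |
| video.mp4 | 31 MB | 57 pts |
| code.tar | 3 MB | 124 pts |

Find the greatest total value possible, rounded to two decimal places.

332.71

Take in order of value per unit:
- code.tar (124/3 per unit): all 3 → value 124, running total 124.00
- demo.mov (84/9 per unit): all 9 → value 84, running total 208.00
- fig.png (110/12 per unit): all 12 → value 110, running total 318.00
- video.mp4 (57/31 per unit): 8 of 31 → value 8×57/31 = 14.7097, running total 332.71
Total 332.71.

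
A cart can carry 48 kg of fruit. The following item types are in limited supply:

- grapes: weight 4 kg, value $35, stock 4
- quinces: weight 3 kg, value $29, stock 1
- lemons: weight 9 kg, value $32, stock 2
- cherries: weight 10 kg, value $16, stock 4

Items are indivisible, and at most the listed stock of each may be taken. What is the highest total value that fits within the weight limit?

Best selections within weight 48 and stock limits:
- 4×grapes + 1×quinces + 2×lemons + 1×cherries: weight 47, value 249
- 4×grapes + 1×quinces + 2×lemons: weight 37, value 233
- 4×grapes + 1×quinces + 1×lemons + 2×cherries: weight 48, value 233
- 4×grapes + 2×lemons + 1×cherries: weight 44, value 220
Best: $249.

$249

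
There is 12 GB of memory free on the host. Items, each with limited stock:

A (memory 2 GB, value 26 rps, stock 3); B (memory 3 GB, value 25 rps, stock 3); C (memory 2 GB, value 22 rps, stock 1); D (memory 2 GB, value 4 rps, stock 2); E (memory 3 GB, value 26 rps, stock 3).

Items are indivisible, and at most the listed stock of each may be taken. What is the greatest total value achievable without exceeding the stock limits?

Top feasible selections:
- 3×A + 2×E: memory 12, value 130
- 3×A + 1×B + 1×E: memory 12, value 129
- 3×A + 2×B: memory 12, value 128
Best: 130 rps.

130 rps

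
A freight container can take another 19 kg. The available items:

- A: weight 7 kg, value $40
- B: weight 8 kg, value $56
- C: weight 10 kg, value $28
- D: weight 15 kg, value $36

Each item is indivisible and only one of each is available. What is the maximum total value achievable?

Check high-value combinations within 19 kg:
- A+B: weight 7+8=15, value 40+56=96
- B+C: weight 8+10=18, value 56+28=84
- A+C: weight 7+10=17, value 40+28=68
- B: weight 8, value 56
- A: weight 7, value 40
Best: $96.

$96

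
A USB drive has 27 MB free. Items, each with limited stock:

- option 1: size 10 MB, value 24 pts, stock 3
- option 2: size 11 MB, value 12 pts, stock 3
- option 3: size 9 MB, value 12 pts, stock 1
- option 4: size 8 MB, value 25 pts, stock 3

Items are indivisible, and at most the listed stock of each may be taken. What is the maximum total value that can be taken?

Top feasible selections:
- 3×option 4: size 24, value 75
- 1×option 1 + 2×option 4: size 26, value 74
- 1×option 3 + 2×option 4: size 25, value 62
Best: 75 pts.

75 pts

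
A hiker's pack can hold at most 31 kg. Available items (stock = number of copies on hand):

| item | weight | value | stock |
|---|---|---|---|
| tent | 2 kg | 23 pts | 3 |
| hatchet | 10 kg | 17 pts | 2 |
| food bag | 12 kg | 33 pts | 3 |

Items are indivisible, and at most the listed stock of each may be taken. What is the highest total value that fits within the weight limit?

135 pts

Best selections within weight 31 and stock limits:
- 3×tent + 2×food bag: weight 30, value 135
- 3×tent + 1×hatchet + 1×food bag: weight 28, value 119
- 2×tent + 2×food bag: weight 28, value 112
- 3×tent + 2×hatchet: weight 26, value 103
Best: 135 pts.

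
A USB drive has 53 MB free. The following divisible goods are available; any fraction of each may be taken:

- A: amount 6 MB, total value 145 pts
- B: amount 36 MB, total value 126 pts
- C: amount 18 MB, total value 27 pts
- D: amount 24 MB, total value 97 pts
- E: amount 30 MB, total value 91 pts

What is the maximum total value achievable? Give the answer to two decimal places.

322.50

Take in order of value per unit:
- A (145/6 per unit): all 6 → value 145, running total 145.00
- D (97/24 per unit): all 24 → value 97, running total 242.00
- B (126/36 per unit): 23 of 36 → value 23×126/36 = 80.5000, running total 322.50
Total 322.50.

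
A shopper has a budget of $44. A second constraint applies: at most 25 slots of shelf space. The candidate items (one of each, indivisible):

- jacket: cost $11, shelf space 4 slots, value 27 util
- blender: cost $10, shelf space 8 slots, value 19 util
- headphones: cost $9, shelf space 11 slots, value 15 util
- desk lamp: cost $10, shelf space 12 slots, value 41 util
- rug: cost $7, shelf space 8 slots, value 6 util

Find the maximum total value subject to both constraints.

Feasible sets respecting both limits:
- jacket+blender+desk lamp: cost 31, shelf space 24, value 87
- jacket+desk lamp+rug: cost 28, shelf space 24, value 74
- jacket+desk lamp: cost 21, shelf space 16, value 68
Best: 87 util.

87 util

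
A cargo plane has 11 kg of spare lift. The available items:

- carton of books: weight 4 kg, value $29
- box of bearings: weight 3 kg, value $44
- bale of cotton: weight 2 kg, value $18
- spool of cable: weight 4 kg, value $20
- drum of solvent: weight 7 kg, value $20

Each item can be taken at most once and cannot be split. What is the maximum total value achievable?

Check high-value combinations within 11 kg:
- carton of books+box of bearings+spool of cable: weight 4+3+4=11, value 29+44+20=93
- carton of books+box of bearings+bale of cotton: weight 4+3+2=9, value 29+44+18=91
- box of bearings+bale of cotton+spool of cable: weight 3+2+4=9, value 44+18+20=82
- carton of books+box of bearings: weight 4+3=7, value 29+44=73
- carton of books+bale of cotton+spool of cable: weight 4+2+4=10, value 29+18+20=67
Best: $93.

$93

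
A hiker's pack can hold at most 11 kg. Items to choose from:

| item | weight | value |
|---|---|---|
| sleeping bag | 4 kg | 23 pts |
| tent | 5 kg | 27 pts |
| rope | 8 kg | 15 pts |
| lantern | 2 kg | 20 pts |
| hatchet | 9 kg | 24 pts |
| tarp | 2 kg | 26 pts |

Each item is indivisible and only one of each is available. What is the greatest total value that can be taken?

76 pts

This is a 0/1 knapsack; check combinations near the capacity.
- sleeping bag+tent+tarp: weight 4+5+2=11, value 23+27+26=76
- tent+lantern+tarp: weight 5+2+2=9, value 27+20+26=73
- sleeping bag+tent+lantern: weight 4+5+2=11, value 23+27+20=70
Best: 76 pts.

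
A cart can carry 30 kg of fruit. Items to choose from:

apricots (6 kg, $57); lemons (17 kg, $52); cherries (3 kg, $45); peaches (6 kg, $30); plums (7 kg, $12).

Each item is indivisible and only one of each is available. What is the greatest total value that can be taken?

This is a 0/1 knapsack; check combinations near the capacity.
- apricots+lemons+cherries: weight 6+17+3=26, value 57+52+45=154
- apricots+cherries+peaches+plums: weight 6+3+6+7=22, value 57+45+30+12=144
- apricots+lemons+peaches: weight 6+17+6=29, value 57+52+30=139
- apricots+cherries+peaches: weight 6+3+6=15, value 57+45+30=132
- lemons+cherries+peaches: weight 17+3+6=26, value 52+45+30=127
Best: $154.

$154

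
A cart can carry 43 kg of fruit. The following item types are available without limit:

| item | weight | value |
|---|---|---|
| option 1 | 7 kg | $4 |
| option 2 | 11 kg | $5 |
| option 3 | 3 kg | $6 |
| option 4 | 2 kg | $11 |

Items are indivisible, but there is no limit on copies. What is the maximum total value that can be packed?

Best value-per-unit is option 4 at 11/2, and filling with it alone uses weight 21×2=42. No mix of the others beats 21×11 = 231.

$231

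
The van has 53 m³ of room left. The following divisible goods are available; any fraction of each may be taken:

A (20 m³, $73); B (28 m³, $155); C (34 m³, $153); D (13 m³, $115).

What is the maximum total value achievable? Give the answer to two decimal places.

324.00

Take in order of value per unit:
- D (115/13 per unit): all 13 → value 115, running total 115.00
- B (155/28 per unit): all 28 → value 155, running total 270.00
- C (153/34 per unit): 12 of 34 → value 12×153/34 = 54.0000, running total 324.00
Total 324.00.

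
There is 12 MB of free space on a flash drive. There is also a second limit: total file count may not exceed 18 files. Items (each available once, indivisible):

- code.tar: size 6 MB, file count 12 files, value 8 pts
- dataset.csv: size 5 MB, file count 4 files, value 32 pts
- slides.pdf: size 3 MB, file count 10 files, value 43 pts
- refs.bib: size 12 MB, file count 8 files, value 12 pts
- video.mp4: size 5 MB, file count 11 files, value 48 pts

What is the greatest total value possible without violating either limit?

80 pts

Feasible sets respecting both limits:
- dataset.csv+video.mp4: size 10, file count 15, value 80
- dataset.csv+slides.pdf: size 8, file count 14, value 75
- video.mp4: size 5, file count 11, value 48
Best: 80 pts.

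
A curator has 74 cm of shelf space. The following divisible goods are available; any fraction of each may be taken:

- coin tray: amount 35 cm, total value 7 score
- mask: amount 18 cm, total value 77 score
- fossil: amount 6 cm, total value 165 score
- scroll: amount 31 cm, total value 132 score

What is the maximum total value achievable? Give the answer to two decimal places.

377.80

Take in order of value per unit:
- fossil (165/6 per unit): all 6 → value 165, running total 165.00
- mask (77/18 per unit): all 18 → value 77, running total 242.00
- scroll (132/31 per unit): all 31 → value 132, running total 374.00
- coin tray (7/35 per unit): 19 of 35 → value 19×7/35 = 3.8000, running total 377.80
Total 377.80.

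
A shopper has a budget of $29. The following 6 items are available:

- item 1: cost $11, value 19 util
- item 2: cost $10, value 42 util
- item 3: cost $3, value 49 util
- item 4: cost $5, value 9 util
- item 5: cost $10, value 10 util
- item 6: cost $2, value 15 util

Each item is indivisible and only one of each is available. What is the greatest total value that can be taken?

125 util

Check high-value combinations within $29:
- item 1+item 2+item 3+item 6: cost 11+10+3+2=26, value 19+42+49+15=125
- item 1+item 2+item 3+item 4: cost 11+10+3+5=29, value 19+42+49+9=119
- item 2+item 3+item 5+item 6: cost 10+3+10+2=25, value 42+49+10+15=116
Best: 125 util.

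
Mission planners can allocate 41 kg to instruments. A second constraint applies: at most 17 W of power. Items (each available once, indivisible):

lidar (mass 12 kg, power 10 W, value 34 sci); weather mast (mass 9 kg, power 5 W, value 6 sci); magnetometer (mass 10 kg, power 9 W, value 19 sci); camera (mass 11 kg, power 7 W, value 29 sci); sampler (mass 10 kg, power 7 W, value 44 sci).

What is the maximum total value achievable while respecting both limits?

Feasible sets respecting both limits:
- lidar+sampler: mass 22, power 17, value 78
- camera+sampler: mass 21, power 14, value 73
- lidar+camera: mass 23, power 17, value 63
Best: 78 sci.

78 sci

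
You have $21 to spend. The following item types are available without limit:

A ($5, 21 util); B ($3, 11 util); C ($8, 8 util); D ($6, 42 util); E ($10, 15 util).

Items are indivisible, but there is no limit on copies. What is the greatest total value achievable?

Best value-per-unit is D at 42/6; filling with it alone gives 3×42 = 126.
Optimal mix: 1×B + 3×D → cost 21, value 137.

137 util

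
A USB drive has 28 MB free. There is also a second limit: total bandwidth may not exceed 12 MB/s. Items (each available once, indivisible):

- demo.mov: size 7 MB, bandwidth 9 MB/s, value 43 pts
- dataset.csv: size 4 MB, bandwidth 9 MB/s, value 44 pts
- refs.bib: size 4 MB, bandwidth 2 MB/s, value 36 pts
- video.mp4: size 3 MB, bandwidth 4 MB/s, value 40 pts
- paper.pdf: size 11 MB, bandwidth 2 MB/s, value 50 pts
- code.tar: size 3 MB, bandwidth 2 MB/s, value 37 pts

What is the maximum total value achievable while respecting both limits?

163 pts

Feasible sets respecting both limits:
- refs.bib+video.mp4+paper.pdf+code.tar: size 21, bandwidth 10, value 163
- video.mp4+paper.pdf+code.tar: size 17, bandwidth 8, value 127
- refs.bib+video.mp4+paper.pdf: size 18, bandwidth 8, value 126
- refs.bib+paper.pdf+code.tar: size 18, bandwidth 6, value 123
Best: 163 pts.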